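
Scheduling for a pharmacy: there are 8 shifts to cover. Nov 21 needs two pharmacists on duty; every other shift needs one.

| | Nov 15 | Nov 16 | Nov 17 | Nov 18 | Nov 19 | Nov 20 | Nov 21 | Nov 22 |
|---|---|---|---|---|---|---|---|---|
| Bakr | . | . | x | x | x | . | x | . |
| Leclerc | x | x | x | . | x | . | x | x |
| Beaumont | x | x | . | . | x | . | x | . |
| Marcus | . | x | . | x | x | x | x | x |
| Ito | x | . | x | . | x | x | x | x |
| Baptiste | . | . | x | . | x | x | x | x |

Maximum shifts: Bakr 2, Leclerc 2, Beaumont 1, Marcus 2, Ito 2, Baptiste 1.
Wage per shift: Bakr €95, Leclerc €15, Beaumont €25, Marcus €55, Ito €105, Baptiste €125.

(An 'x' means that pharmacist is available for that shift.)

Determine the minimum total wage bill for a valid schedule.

€565

Picking the cheapest available pharmacist for each shift independently would cost €225, but that ignores the shift limits.
An optimal schedule: Nov 15→Leclerc, Nov 16→Leclerc, Nov 17→Bakr, Nov 18→Marcus, Nov 19→Beaumont, Nov 20→Marcus, Nov 21→Bakr+Ito, Nov 22→Ito.
Total: 15 + 15 + 95 + 55 + 25 + 55 + 95 + 105 + 105 = €565.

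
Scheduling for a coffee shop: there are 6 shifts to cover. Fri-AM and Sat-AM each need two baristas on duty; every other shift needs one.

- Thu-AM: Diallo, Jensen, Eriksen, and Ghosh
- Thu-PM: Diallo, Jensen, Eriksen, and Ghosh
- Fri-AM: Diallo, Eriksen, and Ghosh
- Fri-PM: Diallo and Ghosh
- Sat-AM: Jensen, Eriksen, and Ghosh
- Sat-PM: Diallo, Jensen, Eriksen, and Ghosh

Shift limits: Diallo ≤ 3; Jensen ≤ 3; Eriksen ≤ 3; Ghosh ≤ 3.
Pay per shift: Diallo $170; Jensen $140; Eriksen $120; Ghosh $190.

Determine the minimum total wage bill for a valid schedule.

$1120

Picking the cheapest available barista for each shift independently would cost $1080, but that ignores the shift limits.
An optimal schedule: Thu-AM→Eriksen, Thu-PM→Jensen, Fri-AM→Eriksen+Diallo, Fri-PM→Diallo, Sat-AM→Eriksen+Jensen, Sat-PM→Jensen.
Total: 120 + 140 + 120 + 170 + 170 + 120 + 140 + 140 = $1120.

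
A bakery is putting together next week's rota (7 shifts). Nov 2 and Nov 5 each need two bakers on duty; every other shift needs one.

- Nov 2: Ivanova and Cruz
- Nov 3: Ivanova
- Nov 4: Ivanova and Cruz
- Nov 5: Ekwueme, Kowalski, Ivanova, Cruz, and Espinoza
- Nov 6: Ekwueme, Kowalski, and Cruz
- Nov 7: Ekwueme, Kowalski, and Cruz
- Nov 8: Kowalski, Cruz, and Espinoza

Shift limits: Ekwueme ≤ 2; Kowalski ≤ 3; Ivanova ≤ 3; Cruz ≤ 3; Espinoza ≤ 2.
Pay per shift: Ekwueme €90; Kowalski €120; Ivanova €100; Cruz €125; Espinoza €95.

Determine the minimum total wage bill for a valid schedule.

€915

Nov 2 can only be covered by Ivanova and Cruz, so that assignment is forced.
Nov 3 can only be covered by Ivanova, so that assignment is forced.
Picking the cheapest available baker for each shift independently would cost €885, but that ignores the shift limits.
An optimal schedule: Nov 2→Ivanova+Cruz, Nov 3→Ivanova, Nov 4→Ivanova, Nov 5→Espinoza+Kowalski, Nov 6→Ekwueme, Nov 7→Ekwueme, Nov 8→Espinoza.
Total: 100 + 125 + 100 + 100 + 95 + 120 + 90 + 90 + 95 = €915.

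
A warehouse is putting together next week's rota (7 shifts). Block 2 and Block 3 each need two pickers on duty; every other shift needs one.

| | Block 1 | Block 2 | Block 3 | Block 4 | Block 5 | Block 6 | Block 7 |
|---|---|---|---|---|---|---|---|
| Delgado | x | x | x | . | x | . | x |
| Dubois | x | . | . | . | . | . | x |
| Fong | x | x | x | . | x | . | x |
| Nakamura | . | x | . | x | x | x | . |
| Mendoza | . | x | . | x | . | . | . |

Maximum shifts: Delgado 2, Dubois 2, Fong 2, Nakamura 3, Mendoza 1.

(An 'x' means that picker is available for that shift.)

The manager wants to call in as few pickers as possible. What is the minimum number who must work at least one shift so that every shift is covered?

9 slots to fill and no one can take more than 3, so at least ⌈9/3⌉ = 3 pickers are needed.
Any 3 pickers together have capacity at most 3+2+2 = 7 < 9 slots, so 3 can never suffice.
Delgado, Dubois, Fong, and Nakamura alone can cover everything: Block 1→Dubois, Block 2→Delgado+Fong, Block 3→Delgado+Fong, Block 4→Nakamura, Block 5→Nakamura, Block 6→Nakamura, Block 7→Dubois.

4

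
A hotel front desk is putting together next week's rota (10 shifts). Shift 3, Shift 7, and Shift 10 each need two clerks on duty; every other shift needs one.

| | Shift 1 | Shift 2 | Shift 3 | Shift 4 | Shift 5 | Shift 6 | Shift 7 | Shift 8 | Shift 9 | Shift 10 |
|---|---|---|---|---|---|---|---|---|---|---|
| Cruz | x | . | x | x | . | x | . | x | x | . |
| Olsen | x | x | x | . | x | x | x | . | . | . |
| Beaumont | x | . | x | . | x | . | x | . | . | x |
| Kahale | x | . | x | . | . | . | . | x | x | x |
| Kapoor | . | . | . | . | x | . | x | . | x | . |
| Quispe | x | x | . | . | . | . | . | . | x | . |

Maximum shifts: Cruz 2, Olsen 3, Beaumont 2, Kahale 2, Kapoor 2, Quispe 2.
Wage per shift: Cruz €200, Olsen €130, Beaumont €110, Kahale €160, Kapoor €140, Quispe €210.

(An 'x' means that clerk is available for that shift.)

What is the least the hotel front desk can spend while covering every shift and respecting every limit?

Shift 4 can only be covered by Cruz, so that assignment is forced.
Shift 10 can only be covered by Beaumont and Kahale, so that assignment is forced.
Picking the cheapest available clerk for each shift independently would cost €1730, but that ignores the shift limits.
An optimal schedule: Shift 1→Quispe, Shift 2→Olsen, Shift 3→Olsen+Beaumont, Shift 4→Cruz, Shift 5→Kapoor, Shift 6→Cruz, Shift 7→Olsen+Kapoor, Shift 8→Kahale, Shift 9→Quispe, Shift 10→Beaumont+Kahale.
Total: 210 + 130 + 130 + 110 + 200 + 140 + 200 + 130 + 140 + 160 + 210 + 110 + 160 = €2030.

€2030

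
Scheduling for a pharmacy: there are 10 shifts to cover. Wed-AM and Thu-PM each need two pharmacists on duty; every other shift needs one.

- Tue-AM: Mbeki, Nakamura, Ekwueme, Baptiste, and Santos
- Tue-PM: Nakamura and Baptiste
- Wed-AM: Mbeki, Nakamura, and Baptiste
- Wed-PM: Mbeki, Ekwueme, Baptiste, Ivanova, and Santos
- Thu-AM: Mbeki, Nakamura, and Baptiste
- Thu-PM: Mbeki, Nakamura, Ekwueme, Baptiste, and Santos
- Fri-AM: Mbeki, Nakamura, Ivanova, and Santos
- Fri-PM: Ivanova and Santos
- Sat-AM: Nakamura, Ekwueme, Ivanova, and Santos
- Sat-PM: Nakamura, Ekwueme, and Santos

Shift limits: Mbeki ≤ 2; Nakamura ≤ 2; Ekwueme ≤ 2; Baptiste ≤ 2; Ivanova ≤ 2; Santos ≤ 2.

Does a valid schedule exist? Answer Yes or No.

One valid schedule: Tue-AM→Baptiste, Tue-PM→Nakamura, Wed-AM→Mbeki+Nakamura, Wed-PM→Santos, Thu-AM→Mbeki, Thu-PM→Baptiste+Santos, Fri-AM→Ivanova, Fri-PM→Ivanova, Sat-AM→Ekwueme, Sat-PM→Ekwueme.
Loads: Mbeki 2/2, Nakamura 2/2, Ekwueme 2/2, Baptiste 2/2, Ivanova 2/2, Santos 2/2 — all within limits.

Yes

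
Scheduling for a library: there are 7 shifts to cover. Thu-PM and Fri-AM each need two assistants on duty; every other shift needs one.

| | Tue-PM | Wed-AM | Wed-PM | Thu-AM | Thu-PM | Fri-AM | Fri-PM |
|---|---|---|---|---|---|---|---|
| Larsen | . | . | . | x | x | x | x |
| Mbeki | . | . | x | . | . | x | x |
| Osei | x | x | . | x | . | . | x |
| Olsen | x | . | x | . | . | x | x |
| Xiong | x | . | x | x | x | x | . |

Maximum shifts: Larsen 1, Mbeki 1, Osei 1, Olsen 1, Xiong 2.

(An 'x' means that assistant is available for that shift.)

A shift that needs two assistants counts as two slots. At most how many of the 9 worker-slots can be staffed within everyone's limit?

Total capacity across all assistants is 1+1+1+1+2 = 6, and 9 slots are needed, so at most 6 can be filled.
An assignment achieving 6: Tue-PM→Olsen, Wed-AM→Osei, Wed-PM→Mbeki, Thu-AM→Xiong, Thu-PM→Larsen+Xiong.
Loads: Larsen 1/1, Mbeki 1/1, Osei 1/1, Olsen 1/1, Xiong 2/2.

6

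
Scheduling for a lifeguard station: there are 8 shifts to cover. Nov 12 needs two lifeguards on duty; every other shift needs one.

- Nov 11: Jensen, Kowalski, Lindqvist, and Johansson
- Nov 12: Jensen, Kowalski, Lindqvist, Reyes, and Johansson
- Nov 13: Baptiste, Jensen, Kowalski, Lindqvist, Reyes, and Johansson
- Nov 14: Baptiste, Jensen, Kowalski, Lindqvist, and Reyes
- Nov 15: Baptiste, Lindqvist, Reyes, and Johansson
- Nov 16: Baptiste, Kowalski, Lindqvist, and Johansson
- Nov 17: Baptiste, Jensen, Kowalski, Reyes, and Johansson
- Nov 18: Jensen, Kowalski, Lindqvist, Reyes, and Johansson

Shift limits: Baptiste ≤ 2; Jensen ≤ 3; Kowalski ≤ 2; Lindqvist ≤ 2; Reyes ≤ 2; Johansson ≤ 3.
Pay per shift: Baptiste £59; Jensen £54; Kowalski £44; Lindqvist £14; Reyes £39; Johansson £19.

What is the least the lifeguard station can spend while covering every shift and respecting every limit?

Picking the cheapest available lifeguard for each shift independently would cost £136, but that ignores the shift limits.
An optimal schedule: Nov 11→Lindqvist, Nov 12→Reyes+Kowalski, Nov 13→Kowalski, Nov 14→Reyes, Nov 15→Lindqvist, Nov 16→Johansson, Nov 17→Johansson, Nov 18→Johansson.
Total: 14 + 39 + 44 + 44 + 39 + 14 + 19 + 19 + 19 = £251.

£251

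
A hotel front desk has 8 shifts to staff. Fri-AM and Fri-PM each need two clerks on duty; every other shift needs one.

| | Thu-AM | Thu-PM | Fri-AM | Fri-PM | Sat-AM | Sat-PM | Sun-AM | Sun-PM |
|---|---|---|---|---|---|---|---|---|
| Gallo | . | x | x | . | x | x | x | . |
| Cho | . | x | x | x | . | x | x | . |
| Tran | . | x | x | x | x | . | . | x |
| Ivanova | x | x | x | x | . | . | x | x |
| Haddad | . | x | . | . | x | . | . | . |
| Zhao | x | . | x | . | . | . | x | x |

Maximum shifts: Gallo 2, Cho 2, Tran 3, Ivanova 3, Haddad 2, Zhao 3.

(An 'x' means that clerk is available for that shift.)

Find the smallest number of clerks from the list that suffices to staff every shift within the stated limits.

4

10 slots to fill and no one can take more than 3, so at least ⌈10/3⌉ = 4 clerks are needed.
Gallo, Cho, Tran, and Ivanova alone can cover everything: Thu-AM→Ivanova, Thu-PM→Ivanova, Fri-AM→Tran+Ivanova, Fri-PM→Cho+Tran, Sat-AM→Gallo, Sat-PM→Gallo, Sun-AM→Cho, Sun-PM→Tran.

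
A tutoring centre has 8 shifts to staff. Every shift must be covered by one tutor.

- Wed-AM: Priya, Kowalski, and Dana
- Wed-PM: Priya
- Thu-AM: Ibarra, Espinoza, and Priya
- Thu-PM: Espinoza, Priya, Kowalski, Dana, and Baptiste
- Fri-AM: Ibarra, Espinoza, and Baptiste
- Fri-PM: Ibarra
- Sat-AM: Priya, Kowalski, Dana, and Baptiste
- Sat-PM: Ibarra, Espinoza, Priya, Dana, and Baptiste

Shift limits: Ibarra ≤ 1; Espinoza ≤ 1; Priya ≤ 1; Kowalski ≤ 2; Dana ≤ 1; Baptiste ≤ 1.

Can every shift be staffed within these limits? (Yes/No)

No

Total capacity is 1+1+1+2+1+1 = 7 but 8 worker-slots are needed — infeasible.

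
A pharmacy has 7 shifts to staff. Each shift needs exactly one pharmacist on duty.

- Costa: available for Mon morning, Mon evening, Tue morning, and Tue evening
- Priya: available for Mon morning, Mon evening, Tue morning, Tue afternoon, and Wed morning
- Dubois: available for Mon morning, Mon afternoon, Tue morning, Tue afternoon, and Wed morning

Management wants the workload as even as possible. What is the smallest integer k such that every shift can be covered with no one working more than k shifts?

With 3 pharmacists and 7 worker-slots to fill, someone must work at least ⌈7/3⌉ = 3 shifts, so k ≥ 3.
k = 3 works: Mon morning→Costa, Mon afternoon→Dubois, Mon evening→Costa, Tue morning→Priya, Tue afternoon→Priya, Tue evening→Costa, Wed morning→Priya.
Loads: Costa 3, Priya 3, Dubois 1 — all ≤ 3.

3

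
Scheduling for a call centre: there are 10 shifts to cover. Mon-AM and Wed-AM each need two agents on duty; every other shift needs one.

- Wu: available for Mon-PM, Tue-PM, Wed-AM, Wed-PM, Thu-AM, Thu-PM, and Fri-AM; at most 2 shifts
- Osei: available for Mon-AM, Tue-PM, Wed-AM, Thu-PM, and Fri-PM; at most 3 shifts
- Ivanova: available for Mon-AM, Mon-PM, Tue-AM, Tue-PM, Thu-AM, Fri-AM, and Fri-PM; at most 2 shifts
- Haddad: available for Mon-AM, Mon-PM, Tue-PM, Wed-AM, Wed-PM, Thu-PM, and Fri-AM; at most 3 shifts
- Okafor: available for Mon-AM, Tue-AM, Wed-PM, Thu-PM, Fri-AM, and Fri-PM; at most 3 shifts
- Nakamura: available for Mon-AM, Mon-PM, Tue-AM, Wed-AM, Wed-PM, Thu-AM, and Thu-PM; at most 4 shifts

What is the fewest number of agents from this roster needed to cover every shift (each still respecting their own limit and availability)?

4

12 slots to fill and no one can take more than 4, so at least ⌈12/4⌉ = 3 agents are needed.
Any 3 agents together have capacity at most 4+3+3 = 10 < 12 slots, so 3 can never suffice.
Wu, Osei, Haddad, and Nakamura alone can cover everything: Mon-AM→Osei+Haddad, Mon-PM→Haddad, Tue-AM→Nakamura, Tue-PM→Osei, Wed-AM→Haddad+Nakamura, Wed-PM→Nakamura, Thu-AM→Wu, Thu-PM→Nakamura, Fri-AM→Wu, Fri-PM→Osei.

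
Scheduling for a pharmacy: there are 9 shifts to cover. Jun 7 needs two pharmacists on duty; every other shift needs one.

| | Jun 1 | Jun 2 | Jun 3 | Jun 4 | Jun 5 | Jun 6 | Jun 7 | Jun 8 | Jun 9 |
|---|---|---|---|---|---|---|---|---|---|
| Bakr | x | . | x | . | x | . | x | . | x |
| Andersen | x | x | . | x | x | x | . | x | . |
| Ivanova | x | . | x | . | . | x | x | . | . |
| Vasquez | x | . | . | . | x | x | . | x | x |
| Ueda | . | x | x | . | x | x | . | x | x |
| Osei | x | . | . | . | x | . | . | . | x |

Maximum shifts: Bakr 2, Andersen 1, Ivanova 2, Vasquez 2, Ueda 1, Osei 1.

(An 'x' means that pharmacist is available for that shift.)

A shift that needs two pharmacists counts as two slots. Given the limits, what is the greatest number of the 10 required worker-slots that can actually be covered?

9

Total capacity across all pharmacists is 2+1+2+2+1+1 = 9, and 10 slots are needed, so at most 9 can be filled.
An assignment achieving 9: Jun 1→Osei, Jun 2→Ueda, Jun 3→Bakr, Jun 4→Andersen, Jun 6→Ivanova, Jun 7→Bakr+Ivanova, Jun 8→Vasquez, Jun 9→Vasquez.
Loads: Bakr 2/2, Andersen 1/1, Ivanova 2/2, Vasquez 2/2, Ueda 1/1, Osei 1/1.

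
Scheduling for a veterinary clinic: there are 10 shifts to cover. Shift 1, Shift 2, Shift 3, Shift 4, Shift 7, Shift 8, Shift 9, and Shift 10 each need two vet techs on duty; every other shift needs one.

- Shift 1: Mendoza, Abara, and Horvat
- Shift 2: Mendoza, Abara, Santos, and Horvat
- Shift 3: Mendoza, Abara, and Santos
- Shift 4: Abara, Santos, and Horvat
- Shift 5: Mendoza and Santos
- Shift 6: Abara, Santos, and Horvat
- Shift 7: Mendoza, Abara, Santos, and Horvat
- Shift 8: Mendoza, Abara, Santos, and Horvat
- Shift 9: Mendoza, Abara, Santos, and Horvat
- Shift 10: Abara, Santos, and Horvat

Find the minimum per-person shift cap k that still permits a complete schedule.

5

With 4 vet techs and 18 worker-slots to fill, someone must work at least ⌈18/4⌉ = 5 shifts, so k ≥ 5.
k = 5 works: Shift 1→Mendoza+Abara, Shift 2→Mendoza+Santos, Shift 3→Mendoza+Abara, Shift 4→Abara+Santos, Shift 5→Mendoza, Shift 6→Abara, Shift 7→Mendoza+Horvat, Shift 8→Santos+Horvat, Shift 9→Santos+Horvat, Shift 10→Abara+Santos.
Loads: Mendoza 5, Abara 5, Santos 5, Horvat 3 — all ≤ 5.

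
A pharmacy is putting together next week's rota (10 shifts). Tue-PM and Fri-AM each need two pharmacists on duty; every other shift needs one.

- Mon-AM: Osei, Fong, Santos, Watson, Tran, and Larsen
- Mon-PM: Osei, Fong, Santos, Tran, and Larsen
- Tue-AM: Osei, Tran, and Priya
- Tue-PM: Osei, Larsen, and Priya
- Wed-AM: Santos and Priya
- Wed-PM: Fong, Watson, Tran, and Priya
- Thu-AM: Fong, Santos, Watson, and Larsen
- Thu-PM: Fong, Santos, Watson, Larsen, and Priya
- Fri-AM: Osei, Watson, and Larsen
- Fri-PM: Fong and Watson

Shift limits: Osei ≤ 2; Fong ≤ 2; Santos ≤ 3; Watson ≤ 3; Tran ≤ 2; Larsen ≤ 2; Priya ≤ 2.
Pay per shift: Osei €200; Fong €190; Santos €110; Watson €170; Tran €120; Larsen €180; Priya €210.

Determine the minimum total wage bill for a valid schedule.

Picking the cheapest available pharmacist for each shift independently would cost €1690, but that ignores the shift limits.
An optimal schedule: Mon-AM→Fong, Mon-PM→Santos, Tue-AM→Tran, Tue-PM→Larsen+Osei, Wed-AM→Santos, Wed-PM→Tran, Thu-AM→Santos, Thu-PM→Watson, Fri-AM→Watson+Larsen, Fri-PM→Watson.
Total: 190 + 110 + 120 + 180 + 200 + 110 + 120 + 110 + 170 + 170 + 180 + 170 = €1830.

€1830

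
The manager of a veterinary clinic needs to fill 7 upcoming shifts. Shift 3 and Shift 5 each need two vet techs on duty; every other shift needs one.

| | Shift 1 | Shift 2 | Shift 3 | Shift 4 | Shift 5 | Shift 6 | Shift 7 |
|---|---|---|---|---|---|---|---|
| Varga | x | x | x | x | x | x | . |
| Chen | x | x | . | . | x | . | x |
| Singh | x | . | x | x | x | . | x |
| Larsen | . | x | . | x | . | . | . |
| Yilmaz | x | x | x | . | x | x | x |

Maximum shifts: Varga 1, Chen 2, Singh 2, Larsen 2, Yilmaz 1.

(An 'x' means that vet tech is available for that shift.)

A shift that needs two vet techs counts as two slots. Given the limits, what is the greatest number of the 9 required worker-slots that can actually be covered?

8

Total capacity across all vet techs is 1+2+2+2+1 = 8, and 9 slots are needed, so at most 8 can be filled.
An assignment achieving 8: Shift 1→Chen, Shift 2→Larsen, Shift 3→Singh+Yilmaz, Shift 4→Larsen, Shift 5→Singh, Shift 6→Varga, Shift 7→Chen.
Loads: Varga 1/1, Chen 2/2, Singh 2/2, Larsen 2/2, Yilmaz 1/1.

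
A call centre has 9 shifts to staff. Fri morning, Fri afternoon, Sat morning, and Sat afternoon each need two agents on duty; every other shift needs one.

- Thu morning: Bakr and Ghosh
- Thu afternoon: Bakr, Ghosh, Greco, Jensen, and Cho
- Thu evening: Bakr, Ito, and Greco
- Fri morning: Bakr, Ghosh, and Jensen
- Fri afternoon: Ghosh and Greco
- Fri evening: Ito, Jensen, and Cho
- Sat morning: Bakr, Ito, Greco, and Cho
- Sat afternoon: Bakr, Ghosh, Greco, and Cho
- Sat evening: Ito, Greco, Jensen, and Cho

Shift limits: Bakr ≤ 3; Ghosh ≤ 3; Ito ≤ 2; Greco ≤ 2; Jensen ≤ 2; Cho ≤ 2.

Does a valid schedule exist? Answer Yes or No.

Fri afternoon can only be covered by Ghosh and Greco, so that assignment is forced.
One valid schedule: Thu morning→Bakr, Thu afternoon→Jensen, Thu evening→Bakr, Fri morning→Bakr+Ghosh, Fri afternoon→Ghosh+Greco, Fri evening→Ito, Sat morning→Greco+Cho, Sat afternoon→Ghosh+Cho, Sat evening→Ito.
Loads: Bakr 3/3, Ghosh 3/3, Ito 2/2, Greco 2/2, Jensen 1/2, Cho 2/2 — all within limits.

Yes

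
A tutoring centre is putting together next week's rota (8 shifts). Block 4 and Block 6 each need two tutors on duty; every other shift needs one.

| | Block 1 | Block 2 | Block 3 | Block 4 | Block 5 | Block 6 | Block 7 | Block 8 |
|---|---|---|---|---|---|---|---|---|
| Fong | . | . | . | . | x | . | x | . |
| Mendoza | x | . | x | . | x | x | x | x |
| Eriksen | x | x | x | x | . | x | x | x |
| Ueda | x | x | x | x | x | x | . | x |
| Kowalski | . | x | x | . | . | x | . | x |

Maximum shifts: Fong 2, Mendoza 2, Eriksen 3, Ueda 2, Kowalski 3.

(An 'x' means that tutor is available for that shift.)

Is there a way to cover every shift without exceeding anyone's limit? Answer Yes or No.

Yes

Block 4 can only be covered by Eriksen and Ueda, so that assignment is forced.
One valid schedule: Block 1→Mendoza, Block 2→Eriksen, Block 3→Mendoza, Block 4→Eriksen+Ueda, Block 5→Fong, Block 6→Ueda+Kowalski, Block 7→Fong, Block 8→Eriksen.
Loads: Fong 2/2, Mendoza 2/2, Eriksen 3/3, Ueda 2/2, Kowalski 1/3 — all within limits.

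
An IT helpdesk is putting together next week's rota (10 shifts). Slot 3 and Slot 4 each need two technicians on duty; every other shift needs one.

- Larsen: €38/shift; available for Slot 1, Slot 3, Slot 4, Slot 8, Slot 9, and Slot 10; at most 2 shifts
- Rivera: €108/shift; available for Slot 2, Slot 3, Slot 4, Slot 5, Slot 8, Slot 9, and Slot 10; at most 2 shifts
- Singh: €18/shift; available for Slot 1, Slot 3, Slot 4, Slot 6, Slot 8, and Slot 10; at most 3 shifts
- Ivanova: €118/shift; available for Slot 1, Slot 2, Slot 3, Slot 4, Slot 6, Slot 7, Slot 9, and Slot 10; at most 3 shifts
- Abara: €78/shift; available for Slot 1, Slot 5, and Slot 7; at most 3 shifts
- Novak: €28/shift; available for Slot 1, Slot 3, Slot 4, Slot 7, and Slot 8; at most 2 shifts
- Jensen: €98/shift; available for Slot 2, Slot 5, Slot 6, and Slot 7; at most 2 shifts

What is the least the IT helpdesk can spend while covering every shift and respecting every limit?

€616

Picking the cheapest available technician for each shift independently would cost €406, but that ignores the shift limits.
An optimal schedule: Slot 1→Abara, Slot 2→Jensen, Slot 3→Singh+Novak, Slot 4→Novak+Larsen, Slot 5→Abara, Slot 6→Jensen, Slot 7→Abara, Slot 8→Singh, Slot 9→Larsen, Slot 10→Singh.
Total: 78 + 98 + 18 + 28 + 28 + 38 + 78 + 98 + 78 + 18 + 38 + 18 = €616.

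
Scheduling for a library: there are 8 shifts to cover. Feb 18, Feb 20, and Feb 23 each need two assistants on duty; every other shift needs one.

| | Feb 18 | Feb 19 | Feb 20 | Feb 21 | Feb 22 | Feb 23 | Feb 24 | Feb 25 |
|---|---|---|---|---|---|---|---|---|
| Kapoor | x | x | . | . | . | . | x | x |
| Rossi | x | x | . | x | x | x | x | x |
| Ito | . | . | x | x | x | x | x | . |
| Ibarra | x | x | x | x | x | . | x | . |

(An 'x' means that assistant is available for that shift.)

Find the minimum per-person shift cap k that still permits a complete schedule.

3

With 4 assistants and 11 worker-slots to fill, someone must work at least ⌈11/4⌉ = 3 shifts, so k ≥ 3.
k = 3 works: Feb 18→Kapoor+Rossi, Feb 19→Kapoor, Feb 20→Ito+Ibarra, Feb 21→Rossi, Feb 22→Ito, Feb 23→Rossi+Ito, Feb 24→Ibarra, Feb 25→Kapoor.
Loads: Kapoor 3, Rossi 3, Ito 3, Ibarra 2 — all ≤ 3.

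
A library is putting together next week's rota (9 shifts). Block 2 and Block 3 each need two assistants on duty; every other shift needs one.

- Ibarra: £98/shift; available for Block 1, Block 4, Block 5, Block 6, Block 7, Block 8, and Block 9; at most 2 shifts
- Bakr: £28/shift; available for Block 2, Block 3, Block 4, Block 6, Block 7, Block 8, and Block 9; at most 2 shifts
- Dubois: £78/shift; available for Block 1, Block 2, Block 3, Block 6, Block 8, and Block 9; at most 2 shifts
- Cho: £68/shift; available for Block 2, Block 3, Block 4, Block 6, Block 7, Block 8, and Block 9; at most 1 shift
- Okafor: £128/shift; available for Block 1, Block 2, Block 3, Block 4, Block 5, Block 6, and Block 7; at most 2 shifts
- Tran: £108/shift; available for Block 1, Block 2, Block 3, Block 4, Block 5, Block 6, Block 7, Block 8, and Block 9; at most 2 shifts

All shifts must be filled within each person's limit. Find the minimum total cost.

£948

Picking the cheapest available assistant for each shift independently would cost £508, but that ignores the shift limits.
An optimal schedule: Block 1→Ibarra, Block 2→Okafor+Tran, Block 3→Okafor+Tran, Block 4→Bakr, Block 5→Ibarra, Block 6→Cho, Block 7→Bakr, Block 8→Dubois, Block 9→Dubois.
Total: 98 + 128 + 108 + 128 + 108 + 28 + 98 + 68 + 28 + 78 + 78 = £948.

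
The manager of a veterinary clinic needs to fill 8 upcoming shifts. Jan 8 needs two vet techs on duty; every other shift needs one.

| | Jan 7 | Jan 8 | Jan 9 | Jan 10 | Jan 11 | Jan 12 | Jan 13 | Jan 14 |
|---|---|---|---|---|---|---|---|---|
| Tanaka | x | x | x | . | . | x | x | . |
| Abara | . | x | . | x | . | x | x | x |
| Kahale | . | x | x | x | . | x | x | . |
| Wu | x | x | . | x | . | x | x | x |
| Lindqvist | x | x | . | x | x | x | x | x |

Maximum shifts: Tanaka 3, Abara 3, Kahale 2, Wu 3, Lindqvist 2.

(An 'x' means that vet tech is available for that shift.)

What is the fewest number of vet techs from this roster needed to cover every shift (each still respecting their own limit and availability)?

9 slots to fill and no one can take more than 3, so at least ⌈9/3⌉ = 3 vet techs are needed.
No set of 3 vet techs can cover every shift (each such set leaves at least one shift with no one available or exceeds a cap).
Tanaka, Abara, Kahale, and Lindqvist alone can cover everything: Jan 7→Tanaka, Jan 8→Kahale+Lindqvist, Jan 9→Tanaka, Jan 10→Abara, Jan 11→Lindqvist, Jan 12→Tanaka, Jan 13→Abara, Jan 14→Abara.

4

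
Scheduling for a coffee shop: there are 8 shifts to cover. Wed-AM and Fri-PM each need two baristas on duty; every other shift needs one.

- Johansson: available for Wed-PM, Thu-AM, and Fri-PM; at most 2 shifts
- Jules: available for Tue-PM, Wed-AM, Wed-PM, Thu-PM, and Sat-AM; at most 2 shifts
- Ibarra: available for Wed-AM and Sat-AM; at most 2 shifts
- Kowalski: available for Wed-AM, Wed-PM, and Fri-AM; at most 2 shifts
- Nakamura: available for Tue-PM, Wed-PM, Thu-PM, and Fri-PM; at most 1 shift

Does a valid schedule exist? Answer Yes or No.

Total capacity is 2+2+2+2+1 = 9 but 10 worker-slots are needed — infeasible.

No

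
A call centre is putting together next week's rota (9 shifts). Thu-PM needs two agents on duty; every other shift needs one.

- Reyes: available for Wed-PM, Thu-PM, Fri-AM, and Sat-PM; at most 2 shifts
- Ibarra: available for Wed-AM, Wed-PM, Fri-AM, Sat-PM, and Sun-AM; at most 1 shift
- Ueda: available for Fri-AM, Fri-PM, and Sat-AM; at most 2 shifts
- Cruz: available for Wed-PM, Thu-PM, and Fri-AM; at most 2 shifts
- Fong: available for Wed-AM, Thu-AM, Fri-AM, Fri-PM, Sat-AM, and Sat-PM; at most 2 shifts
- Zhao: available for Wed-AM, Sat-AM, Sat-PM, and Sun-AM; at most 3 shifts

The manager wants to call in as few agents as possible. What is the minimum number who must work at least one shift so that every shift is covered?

10 slots to fill and no one can take more than 3, so at least ⌈10/3⌉ = 4 agents are needed.
Any 4 agents together have capacity at most 3+2+2+2 = 9 < 10 slots, so 4 can never suffice.
Reyes, Ibarra, Cruz, Fong, and Zhao alone can cover everything: Wed-AM→Zhao, Wed-PM→Reyes, Thu-AM→Fong, Thu-PM→Reyes+Cruz, Fri-AM→Cruz, Fri-PM→Fong, Sat-AM→Zhao, Sat-PM→Zhao, Sun-AM→Ibarra.

5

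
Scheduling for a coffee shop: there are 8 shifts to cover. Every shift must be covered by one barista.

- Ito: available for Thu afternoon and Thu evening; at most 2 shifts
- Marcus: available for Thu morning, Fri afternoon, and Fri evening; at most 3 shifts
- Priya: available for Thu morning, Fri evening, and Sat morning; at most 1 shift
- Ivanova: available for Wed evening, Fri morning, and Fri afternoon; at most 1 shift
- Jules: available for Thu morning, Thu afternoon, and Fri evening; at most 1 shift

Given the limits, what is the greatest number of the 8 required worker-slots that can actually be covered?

Total capacity across all baristas is 2+3+1+1+1 = 8, and 8 slots are needed, so at most 8 can be filled.
Shifts {Wed evening, Fri morning} need 2 slots but only Ivanova are available for them, supplying at most 1 — so at least 1 slot must go unfilled.
An assignment achieving 7: Wed evening→Ivanova, Thu morning→Marcus, Thu afternoon→Ito, Thu evening→Ito, Fri afternoon→Marcus, Fri evening→Marcus, Sat morning→Priya.
Loads: Ito 2/2, Marcus 3/3, Priya 1/1, Ivanova 1/1, Jules 0/1.

7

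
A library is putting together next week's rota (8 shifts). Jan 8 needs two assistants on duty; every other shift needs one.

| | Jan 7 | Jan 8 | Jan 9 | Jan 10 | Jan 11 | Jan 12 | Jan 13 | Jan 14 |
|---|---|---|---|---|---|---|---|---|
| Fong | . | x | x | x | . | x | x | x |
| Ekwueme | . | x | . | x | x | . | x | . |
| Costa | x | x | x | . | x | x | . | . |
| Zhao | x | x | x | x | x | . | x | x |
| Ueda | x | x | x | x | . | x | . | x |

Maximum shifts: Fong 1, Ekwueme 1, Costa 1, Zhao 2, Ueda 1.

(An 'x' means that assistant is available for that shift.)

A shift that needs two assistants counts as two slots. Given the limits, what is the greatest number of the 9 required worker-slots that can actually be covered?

6

Total capacity across all assistants is 1+1+1+2+1 = 6, and 9 slots are needed, so at most 6 can be filled.
An assignment achieving 6: Jan 7→Costa, Jan 9→Ueda, Jan 11→Ekwueme, Jan 12→Fong, Jan 13→Zhao, Jan 14→Zhao.
Loads: Fong 1/1, Ekwueme 1/1, Costa 1/1, Zhao 2/2, Ueda 1/1.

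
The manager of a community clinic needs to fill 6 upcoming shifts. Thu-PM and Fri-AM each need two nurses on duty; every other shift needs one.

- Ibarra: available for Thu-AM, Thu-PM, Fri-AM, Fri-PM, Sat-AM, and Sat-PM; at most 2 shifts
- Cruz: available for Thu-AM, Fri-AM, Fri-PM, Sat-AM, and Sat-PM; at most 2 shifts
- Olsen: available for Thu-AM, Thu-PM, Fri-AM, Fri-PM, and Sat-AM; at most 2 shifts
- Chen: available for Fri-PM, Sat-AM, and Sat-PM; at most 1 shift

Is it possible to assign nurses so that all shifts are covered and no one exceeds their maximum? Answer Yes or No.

No

Total capacity is 2+2+2+1 = 7 but 8 worker-slots are needed — infeasible.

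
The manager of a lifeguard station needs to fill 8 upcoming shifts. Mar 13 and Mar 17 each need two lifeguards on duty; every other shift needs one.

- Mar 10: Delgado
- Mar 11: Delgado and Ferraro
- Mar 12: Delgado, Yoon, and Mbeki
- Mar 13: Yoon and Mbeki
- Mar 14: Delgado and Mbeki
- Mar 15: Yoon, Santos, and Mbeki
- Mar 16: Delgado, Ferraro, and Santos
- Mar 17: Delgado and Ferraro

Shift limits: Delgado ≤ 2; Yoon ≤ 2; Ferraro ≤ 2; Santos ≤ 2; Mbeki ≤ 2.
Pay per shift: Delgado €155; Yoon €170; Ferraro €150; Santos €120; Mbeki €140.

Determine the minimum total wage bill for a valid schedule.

€1470

Mar 10 can only be covered by Delgado, so that assignment is forced.
Mar 13 can only be covered by Yoon and Mbeki, so that assignment is forced.
Mar 17 can only be covered by Delgado and Ferraro, so that assignment is forced.
Picking the cheapest available lifeguard for each shift independently would cost €1440, but that ignores the shift limits.
An optimal schedule: Mar 10→Delgado, Mar 11→Ferraro, Mar 12→Yoon, Mar 13→Yoon+Mbeki, Mar 14→Mbeki, Mar 15→Santos, Mar 16→Santos, Mar 17→Delgado+Ferraro.
Total: 155 + 150 + 170 + 170 + 140 + 140 + 120 + 120 + 155 + 150 = €1470.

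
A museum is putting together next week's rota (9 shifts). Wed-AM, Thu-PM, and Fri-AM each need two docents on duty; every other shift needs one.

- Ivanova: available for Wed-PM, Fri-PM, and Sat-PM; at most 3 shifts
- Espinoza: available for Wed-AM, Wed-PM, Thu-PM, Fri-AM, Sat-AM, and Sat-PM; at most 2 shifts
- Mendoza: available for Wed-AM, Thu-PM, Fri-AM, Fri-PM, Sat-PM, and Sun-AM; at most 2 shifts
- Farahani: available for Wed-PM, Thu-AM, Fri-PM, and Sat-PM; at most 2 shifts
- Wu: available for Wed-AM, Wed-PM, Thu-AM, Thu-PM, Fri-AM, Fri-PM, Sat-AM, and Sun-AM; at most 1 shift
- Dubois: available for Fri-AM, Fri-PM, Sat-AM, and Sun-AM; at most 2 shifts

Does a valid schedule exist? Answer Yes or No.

Total capacity is 12 and 12 slots are needed, so capacity alone doesn't rule it out.
Shifts {Wed-AM, Thu-PM, Fri-AM, Sat-AM, Sun-AM} need 8 worker-slots in total, but the docents available for any of those shifts (Espinoza, Mendoza, Wu, and Dubois) can supply at most 7 among them. So no valid schedule exists.

No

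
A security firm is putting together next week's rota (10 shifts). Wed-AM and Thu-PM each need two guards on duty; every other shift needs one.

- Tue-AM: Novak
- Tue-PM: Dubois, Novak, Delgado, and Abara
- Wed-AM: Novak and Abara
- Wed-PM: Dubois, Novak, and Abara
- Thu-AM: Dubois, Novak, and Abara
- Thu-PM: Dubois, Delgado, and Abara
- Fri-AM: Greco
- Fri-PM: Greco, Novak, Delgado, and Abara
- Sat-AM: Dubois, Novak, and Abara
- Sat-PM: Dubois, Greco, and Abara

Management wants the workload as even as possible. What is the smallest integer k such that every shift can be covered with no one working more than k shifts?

With 5 guards and 12 worker-slots to fill, someone must work at least ⌈12/5⌉ = 3 shifts, so k ≥ 3.
k = 3 works: Tue-AM→Novak, Tue-PM→Delgado, Wed-AM→Novak+Abara, Wed-PM→Dubois, Thu-AM→Dubois, Thu-PM→Dubois+Delgado, Fri-AM→Greco, Fri-PM→Greco, Sat-AM→Novak, Sat-PM→Greco.
Loads: Dubois 3, Greco 3, Novak 3, Delgado 2, Abara 1 — all ≤ 3.

3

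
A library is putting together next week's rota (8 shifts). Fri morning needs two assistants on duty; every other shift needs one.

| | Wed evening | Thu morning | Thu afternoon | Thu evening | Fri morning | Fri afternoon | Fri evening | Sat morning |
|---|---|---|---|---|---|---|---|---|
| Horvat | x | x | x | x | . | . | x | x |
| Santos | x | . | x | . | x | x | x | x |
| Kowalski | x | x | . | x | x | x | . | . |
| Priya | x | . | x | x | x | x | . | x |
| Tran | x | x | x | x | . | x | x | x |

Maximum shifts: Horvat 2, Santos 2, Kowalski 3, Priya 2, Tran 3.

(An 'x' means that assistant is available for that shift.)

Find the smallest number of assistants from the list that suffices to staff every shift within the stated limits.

4

9 slots to fill and no one can take more than 3, so at least ⌈9/3⌉ = 3 assistants are needed.
Any 3 assistants together have capacity at most 3+3+2 = 8 < 9 slots, so 3 can never suffice.
Horvat, Santos, Kowalski, and Priya alone can cover everything: Wed evening→Priya, Thu morning→Horvat, Thu afternoon→Santos, Thu evening→Kowalski, Fri morning→Santos+Kowalski, Fri afternoon→Kowalski, Fri evening→Horvat, Sat morning→Priya.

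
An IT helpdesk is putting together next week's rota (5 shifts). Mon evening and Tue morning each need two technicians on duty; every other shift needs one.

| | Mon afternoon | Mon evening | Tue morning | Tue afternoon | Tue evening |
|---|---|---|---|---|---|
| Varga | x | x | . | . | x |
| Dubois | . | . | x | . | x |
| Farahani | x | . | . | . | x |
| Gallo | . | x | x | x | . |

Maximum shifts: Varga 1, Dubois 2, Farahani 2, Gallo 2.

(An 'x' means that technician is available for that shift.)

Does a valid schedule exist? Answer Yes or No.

Total capacity is 7 and 7 slots are needed, so capacity alone doesn't rule it out.
Shifts {Mon evening, Tue morning, Tue afternoon} need 5 worker-slots in total, but the technicians available for any of those shifts (Varga, Dubois, and Gallo) can supply at most 4 among them. So no valid schedule exists.

No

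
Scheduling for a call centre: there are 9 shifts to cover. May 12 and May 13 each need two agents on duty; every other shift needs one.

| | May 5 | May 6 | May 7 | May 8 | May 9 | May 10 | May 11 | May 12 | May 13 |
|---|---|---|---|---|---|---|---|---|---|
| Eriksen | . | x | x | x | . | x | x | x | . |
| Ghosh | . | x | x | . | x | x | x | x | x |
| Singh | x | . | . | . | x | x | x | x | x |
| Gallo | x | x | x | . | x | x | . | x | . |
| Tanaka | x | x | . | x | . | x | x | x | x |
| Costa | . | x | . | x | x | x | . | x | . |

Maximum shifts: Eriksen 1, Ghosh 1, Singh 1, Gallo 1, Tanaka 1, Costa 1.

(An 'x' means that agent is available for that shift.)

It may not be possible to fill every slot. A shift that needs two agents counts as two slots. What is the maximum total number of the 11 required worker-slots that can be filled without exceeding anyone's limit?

6

Total capacity across all agents is 1+1+1+1+1+1 = 6, and 11 slots are needed, so at most 6 can be filled.
An assignment achieving 6: May 5→Singh, May 6→Costa, May 7→Eriksen, May 8→Tanaka, May 9→Gallo, May 13→Ghosh.
Loads: Eriksen 1/1, Ghosh 1/1, Singh 1/1, Gallo 1/1, Tanaka 1/1, Costa 1/1.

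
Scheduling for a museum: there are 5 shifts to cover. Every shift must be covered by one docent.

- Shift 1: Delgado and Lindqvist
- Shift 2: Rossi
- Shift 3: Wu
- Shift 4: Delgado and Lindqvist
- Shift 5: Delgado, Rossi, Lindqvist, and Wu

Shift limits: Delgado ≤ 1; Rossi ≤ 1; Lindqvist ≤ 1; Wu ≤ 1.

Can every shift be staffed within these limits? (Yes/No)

No

Shifts {Shift 1, Shift 2, Shift 3, Shift 4, Shift 5} need 5 worker-slots in total, but the docents available for any of those shifts (Delgado, Rossi, Lindqvist, and Wu) can supply at most 4 among them. So no valid schedule exists.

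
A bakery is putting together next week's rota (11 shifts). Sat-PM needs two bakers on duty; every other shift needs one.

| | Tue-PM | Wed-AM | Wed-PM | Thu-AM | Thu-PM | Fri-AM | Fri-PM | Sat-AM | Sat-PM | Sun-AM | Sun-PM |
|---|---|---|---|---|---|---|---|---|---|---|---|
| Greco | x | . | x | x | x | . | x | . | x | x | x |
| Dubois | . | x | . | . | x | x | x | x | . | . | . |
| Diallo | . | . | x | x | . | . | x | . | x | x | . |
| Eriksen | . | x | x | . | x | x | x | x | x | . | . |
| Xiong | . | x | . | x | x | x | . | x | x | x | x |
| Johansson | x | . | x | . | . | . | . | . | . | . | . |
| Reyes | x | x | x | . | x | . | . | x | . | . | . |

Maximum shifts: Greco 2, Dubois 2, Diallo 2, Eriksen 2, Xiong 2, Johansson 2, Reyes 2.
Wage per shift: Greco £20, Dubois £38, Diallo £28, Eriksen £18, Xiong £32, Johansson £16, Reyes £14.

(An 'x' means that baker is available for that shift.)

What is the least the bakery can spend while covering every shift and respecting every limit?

Picking the cheapest available baker for each shift independently would cost £204, but that ignores the shift limits.
An optimal schedule: Tue-PM→Johansson, Wed-AM→Reyes, Wed-PM→Johansson, Thu-AM→Greco, Thu-PM→Xiong, Fri-AM→Eriksen, Fri-PM→Eriksen, Sat-AM→Reyes, Sat-PM→Diallo+Xiong, Sun-AM→Diallo, Sun-PM→Greco.
Total: 16 + 14 + 16 + 20 + 32 + 18 + 18 + 14 + 28 + 32 + 28 + 20 = £256.

£256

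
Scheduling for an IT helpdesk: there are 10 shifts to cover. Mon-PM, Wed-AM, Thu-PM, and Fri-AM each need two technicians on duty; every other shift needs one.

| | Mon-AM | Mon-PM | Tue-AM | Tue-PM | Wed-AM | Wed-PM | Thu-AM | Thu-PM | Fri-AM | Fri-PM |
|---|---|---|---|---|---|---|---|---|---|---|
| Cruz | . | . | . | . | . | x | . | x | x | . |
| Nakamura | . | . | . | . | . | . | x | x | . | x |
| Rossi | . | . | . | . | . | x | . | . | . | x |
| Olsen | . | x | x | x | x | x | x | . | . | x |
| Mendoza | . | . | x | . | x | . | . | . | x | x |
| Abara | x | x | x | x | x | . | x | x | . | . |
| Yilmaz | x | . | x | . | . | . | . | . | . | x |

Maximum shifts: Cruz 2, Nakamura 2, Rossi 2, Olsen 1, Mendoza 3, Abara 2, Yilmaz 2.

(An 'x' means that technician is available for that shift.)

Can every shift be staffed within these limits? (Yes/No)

No

Total capacity is 14 and 14 slots are needed, so capacity alone doesn't rule it out.
Shifts {Mon-PM, Tue-PM, Wed-AM} need 5 worker-slots in total, but the technicians available for any of those shifts (Olsen, Mendoza, and Abara) can supply at most 4 among them. So no valid schedule exists.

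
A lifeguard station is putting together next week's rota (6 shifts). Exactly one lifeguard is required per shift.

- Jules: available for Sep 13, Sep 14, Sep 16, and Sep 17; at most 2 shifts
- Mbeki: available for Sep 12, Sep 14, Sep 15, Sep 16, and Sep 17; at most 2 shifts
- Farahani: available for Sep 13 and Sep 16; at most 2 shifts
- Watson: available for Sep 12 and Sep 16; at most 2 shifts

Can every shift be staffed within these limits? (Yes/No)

Yes

Sep 15 can only be covered by Mbeki, so that assignment is forced.
One valid schedule: Sep 12→Mbeki, Sep 13→Farahani, Sep 14→Jules, Sep 15→Mbeki, Sep 16→Farahani, Sep 17→Jules.
Loads: Jules 2/2, Mbeki 2/2, Farahani 2/2, Watson 0/2 — all within limits.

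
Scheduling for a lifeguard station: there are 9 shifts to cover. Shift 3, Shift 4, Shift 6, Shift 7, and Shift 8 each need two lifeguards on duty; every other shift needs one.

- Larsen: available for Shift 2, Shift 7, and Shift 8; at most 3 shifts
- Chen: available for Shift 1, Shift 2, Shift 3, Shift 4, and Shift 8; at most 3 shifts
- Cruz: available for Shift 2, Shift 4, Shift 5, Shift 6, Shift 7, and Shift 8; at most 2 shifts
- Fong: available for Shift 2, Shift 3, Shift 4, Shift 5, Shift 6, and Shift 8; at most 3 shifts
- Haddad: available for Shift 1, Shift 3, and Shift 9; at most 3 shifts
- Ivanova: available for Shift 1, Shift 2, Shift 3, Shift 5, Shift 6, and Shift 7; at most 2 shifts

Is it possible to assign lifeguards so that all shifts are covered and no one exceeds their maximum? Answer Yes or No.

Shift 9 can only be covered by Haddad, so that assignment is forced.
One valid schedule: Shift 1→Chen, Shift 2→Larsen, Shift 3→Chen+Fong, Shift 4→Chen+Cruz, Shift 5→Cruz, Shift 6→Fong+Ivanova, Shift 7→Larsen+Ivanova, Shift 8→Larsen+Fong, Shift 9→Haddad.
Loads: Larsen 3/3, Chen 3/3, Cruz 2/2, Fong 3/3, Haddad 1/3, Ivanova 2/2 — all within limits.

Yes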